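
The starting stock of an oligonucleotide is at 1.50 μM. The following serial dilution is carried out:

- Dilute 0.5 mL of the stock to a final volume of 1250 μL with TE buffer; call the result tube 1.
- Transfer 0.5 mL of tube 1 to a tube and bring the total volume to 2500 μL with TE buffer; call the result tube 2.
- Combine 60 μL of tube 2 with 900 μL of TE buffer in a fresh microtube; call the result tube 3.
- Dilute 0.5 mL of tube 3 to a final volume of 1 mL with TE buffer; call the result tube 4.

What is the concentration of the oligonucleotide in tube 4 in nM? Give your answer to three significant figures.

Step 1: 0.5 mL brought to 1250 μL → factor 1.25/0.5 = 2.5
Step 2: 0.5 mL brought to 2500 μL → factor 2.5/0.5 = 5
Step 3: 60 μL + 900 μL = 960 μL total → factor 960/60 = 16
Step 4: 0.5 mL brought to 1 mL → factor 1/0.5 = 2
Overall dilution factor = 2.5 × 5 × 16 × 2 = 400
Final = 1.50 μM / 400 = 0.003750 μM = 3.75 nM

3.75 nM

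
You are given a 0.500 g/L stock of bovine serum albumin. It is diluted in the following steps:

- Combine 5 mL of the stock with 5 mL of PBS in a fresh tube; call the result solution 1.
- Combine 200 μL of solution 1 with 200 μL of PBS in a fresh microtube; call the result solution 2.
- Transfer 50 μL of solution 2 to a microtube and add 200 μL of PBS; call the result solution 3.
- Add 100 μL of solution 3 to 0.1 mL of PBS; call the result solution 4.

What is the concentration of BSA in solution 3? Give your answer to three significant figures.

Step 1: 5 mL + 5 mL = 10 mL total → factor 10/5 = 2
Step 2: 200 μL + 200 μL = 400 μL total → factor 400/200 = 2
Step 3: 50 μL + 200 μL = 250 μL total → factor 250/50 = 5
Dilution factor through solution 3 = 2 × 2 × 5 = 20
[solution 3] = 0.500 g/L / 20 = 0.0250 g/L

0.0250 g/L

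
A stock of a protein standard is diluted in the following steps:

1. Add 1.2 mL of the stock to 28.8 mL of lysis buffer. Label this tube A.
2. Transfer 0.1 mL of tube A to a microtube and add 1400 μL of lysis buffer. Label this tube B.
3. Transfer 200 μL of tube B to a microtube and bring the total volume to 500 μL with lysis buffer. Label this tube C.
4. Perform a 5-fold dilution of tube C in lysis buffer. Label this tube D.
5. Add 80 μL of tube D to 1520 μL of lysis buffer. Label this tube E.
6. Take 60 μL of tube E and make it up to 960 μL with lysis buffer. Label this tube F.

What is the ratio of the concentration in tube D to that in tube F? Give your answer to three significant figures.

Step 1: 1.2 mL + 28.8 mL = 30 mL total → factor 30/1.2 = 25
Step 2: 0.1 mL + 1400 μL = 1.5 mL total → factor 1.5/0.1 = 15
Step 3: 200 μL brought to 500 μL → factor 500/200 = 2.5
Step 4: 5-fold → factor 5
Step 5: 80 μL + 1520 μL = 1600 μL total → factor 1600/80 = 20
Step 6: 60 μL brought to 960 μL → factor 960/60 = 16
Dilution factor to tube D = 4687.5; to tube F = 1.5 × 10^6
[tube D]/[tube F] = (factor to tube F)/(factor to tube D) = 1.5 × 10^6/4687.5 = 320

320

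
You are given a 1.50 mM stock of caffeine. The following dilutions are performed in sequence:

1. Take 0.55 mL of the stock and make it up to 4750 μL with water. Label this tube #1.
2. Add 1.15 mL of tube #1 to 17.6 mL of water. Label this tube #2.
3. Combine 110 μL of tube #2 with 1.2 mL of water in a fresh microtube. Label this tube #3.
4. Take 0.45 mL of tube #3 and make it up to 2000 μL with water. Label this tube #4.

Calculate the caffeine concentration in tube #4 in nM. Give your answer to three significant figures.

Step 1: 0.55 mL brought to 4750 μL → factor 4.75/0.55 = 8.6364
Step 2: 1.15 mL + 17.6 mL = 18.75 mL total → factor 18.75/1.15 = 16.304
Step 3: 110 μL + 1.2 mL = 1310 μL total → factor 1310/110 = 11.909
Step 4: 0.45 mL brought to 2000 μL → factor 2/0.45 = 4.4444
Dilution factor through tube #4 = 8.6364 × 16.304 × 11.909 × 4.4444 = 7453
[tube #4] = 1.50 mM / 7453 = 0.0002013 mM = 201 nM

201 nM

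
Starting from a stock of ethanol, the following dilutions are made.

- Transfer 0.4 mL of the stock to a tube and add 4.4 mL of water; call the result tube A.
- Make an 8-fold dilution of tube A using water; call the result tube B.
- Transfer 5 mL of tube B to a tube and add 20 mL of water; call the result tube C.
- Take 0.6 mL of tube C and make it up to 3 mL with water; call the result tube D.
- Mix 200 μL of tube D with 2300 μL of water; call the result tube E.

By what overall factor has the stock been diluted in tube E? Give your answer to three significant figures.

Step 1: 0.4 mL + 4.4 mL = 4.8 mL total → factor 4.8/0.4 = 12
Step 2: 8-fold → factor 8
Step 3: 5 mL + 20 mL = 25 mL total → factor 25/5 = 5
Step 4: 0.6 mL brought to 3 mL → factor 3/0.6 = 5
Step 5: 200 μL + 2300 μL = 2500 μL total → factor 2500/200 = 12.5
Overall dilution factor = 12 × 8 × 5 × 5 × 12.5 = 30000

3.00 × 10^4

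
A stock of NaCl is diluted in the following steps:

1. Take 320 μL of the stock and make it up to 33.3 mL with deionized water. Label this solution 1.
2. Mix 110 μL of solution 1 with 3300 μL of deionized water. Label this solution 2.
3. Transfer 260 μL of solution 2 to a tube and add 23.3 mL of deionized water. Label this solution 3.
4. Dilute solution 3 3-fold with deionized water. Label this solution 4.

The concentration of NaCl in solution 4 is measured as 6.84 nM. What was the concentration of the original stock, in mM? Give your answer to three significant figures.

6.00 mM

Step 1: 320 μL brought to 33.3 mL → factor 33300/320 = 104.06
Step 2: 110 μL + 3300 μL = 3410 μL total → factor 3410/110 = 31
Step 3: 260 μL + 23.3 mL = 23560 μL total → factor 23560/260 = 90.615
Step 4: 3-fold → factor 3
Overall dilution factor = 104.06 × 31 × 90.615 × 3 = 8.7696 × 10^5
Stock = 6.84 nM × 8.7696 × 10^5 = 5.998 × 10^6 nM = 6.00 mM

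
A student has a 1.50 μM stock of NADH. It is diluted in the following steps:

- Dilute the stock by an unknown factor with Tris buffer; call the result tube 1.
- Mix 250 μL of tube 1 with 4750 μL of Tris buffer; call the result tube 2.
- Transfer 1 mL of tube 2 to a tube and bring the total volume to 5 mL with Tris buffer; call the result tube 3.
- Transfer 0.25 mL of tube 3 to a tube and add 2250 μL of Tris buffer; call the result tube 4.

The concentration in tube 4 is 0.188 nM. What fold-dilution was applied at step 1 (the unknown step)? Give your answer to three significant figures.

Step 1: unknown factor x
Step 2: 250 μL + 4750 μL = 5000 μL total → factor 5000/250 = 20
Step 3: 1 mL brought to 5 mL → factor 5/1 = 5
Step 4: 0.25 mL + 2250 μL = 2.5 mL total → factor 2.5/0.25 = 10
Product of known-step factors = 1000
Overall factor = 1.50 μM / (0.188 nM) = 7978.7
x = 7978.7 / 1000 = 7.98

7.98-fold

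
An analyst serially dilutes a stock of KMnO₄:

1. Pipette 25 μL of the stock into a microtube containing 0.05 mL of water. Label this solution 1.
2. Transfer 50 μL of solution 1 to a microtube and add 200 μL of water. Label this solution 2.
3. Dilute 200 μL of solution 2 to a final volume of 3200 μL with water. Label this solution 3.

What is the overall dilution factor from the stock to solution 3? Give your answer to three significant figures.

Step 1: 25 μL + 0.05 mL = 75 μL total → factor 75/25 = 3
Step 2: 50 μL + 200 μL = 250 μL total → factor 250/50 = 5
Step 3: 200 μL brought to 3200 μL → factor 3200/200 = 16
Overall dilution factor = 3 × 5 × 16 = 240

240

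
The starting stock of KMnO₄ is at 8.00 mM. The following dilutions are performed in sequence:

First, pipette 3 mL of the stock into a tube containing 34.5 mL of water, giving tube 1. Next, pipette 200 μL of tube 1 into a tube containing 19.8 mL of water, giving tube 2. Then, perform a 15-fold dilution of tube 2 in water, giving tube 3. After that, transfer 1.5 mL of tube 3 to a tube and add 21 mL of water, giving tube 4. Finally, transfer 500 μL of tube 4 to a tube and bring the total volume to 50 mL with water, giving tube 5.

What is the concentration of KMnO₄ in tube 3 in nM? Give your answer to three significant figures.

Step 1: 3 mL + 34.5 mL = 37.5 mL total → factor 37.5/3 = 12.5
Step 2: 200 μL + 19.8 mL = 20000 μL total → factor 20000/200 = 100
Step 3: 15-fold → factor 15
Dilution factor through tube 3 = 12.5 × 100 × 15 = 18750
[tube 3] = 8.00 mM / 18750 = 0.0004267 mM = 427 nM

427 nM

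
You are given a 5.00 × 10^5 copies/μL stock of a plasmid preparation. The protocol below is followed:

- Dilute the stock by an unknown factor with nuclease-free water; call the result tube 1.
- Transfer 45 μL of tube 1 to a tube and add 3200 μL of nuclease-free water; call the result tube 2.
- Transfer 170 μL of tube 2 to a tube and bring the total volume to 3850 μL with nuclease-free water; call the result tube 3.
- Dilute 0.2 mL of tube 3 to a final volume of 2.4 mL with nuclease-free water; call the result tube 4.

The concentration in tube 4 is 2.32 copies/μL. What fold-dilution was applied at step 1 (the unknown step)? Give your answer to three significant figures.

11.0-fold

Step 1: unknown factor x
Step 2: 45 μL + 3200 μL = 3245 μL total → factor 3245/45 = 72.111
Step 3: 170 μL brought to 3850 μL → factor 3850/170 = 22.647
Step 4: 0.2 mL brought to 2.4 mL → factor 2.4/0.2 = 12
Product of known-step factors = 19597
Overall factor = 5.00 × 10^5 copies/μL / (2.32 copies/μL) = 2.1552 × 10^5
x = 2.1552 × 10^5 / 19597 = 11.0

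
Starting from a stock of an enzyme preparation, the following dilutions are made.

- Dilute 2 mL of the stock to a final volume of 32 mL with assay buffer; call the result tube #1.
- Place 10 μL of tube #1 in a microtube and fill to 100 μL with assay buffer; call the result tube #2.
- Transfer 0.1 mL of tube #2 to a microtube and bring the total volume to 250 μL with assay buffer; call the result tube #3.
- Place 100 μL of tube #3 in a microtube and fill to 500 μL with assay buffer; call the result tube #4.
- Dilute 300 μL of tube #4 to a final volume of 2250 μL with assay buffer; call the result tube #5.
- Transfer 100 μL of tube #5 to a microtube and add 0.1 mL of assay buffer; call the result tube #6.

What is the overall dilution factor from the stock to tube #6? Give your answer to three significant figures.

Step 1: 2 mL brought to 32 mL → factor 32/2 = 16
Step 2: 10 μL brought to 100 μL → factor 100/10 = 10
Step 3: 0.1 mL brought to 250 μL → factor 0.25/0.1 = 2.5
Step 4: 100 μL brought to 500 μL → factor 500/100 = 5
Step 5: 300 μL brought to 2250 μL → factor 2250/300 = 7.5
Step 6: 100 μL + 0.1 mL = 200 μL total → factor 200/100 = 2
Overall dilution factor = 16 × 10 × 2.5 × 5 × 7.5 × 2 = 30000

3.00 × 10^4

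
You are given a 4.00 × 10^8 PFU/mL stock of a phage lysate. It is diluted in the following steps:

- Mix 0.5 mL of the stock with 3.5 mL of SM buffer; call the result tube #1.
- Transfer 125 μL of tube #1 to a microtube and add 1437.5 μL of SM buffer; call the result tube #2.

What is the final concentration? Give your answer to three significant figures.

Step 1: 0.5 mL + 3.5 mL = 4 mL total → factor 4/0.5 = 8
Step 2: 125 μL + 1437.5 μL = 1562.5 μL total → factor 1562.5/125 = 12.5
Overall dilution factor = 8 × 12.5 = 100
Final = 4.00 × 10^8 PFU/mL / 100 = 4.00 × 10^6 PFU/mL

4.00 × 10^6 PFU/mL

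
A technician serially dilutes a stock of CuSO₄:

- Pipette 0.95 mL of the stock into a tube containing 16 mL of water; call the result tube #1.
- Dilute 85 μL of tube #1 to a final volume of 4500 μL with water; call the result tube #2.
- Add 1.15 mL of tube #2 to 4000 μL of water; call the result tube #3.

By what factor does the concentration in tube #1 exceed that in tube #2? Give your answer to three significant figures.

52.9

Step 1: 0.95 mL + 16 mL = 16.95 mL total → factor 16.95/0.95 = 17.842
Step 2: 85 μL brought to 4500 μL → factor 4500/85 = 52.941
Dilution factor to tube #1 = 17.842; to tube #2 = 944.58
[tube #1]/[tube #2] = (factor to tube #2)/(factor to tube #1) = 944.58/17.842 = 52.9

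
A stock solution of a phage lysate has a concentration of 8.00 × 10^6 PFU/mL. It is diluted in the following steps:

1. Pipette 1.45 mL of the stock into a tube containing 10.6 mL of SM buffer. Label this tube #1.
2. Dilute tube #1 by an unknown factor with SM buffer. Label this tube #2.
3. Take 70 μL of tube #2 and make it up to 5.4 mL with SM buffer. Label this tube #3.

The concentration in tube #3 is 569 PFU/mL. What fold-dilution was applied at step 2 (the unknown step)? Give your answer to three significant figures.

21.9-fold

Step 1: 1.45 mL + 10.6 mL = 12.05 mL total → factor 12.05/1.45 = 8.3103
Step 2: unknown factor x
Step 3: 70 μL brought to 5.4 mL → factor 5400/70 = 77.143
Product of known-step factors = 641.08
Overall factor = 8.00 × 10^6 PFU/mL / (569 PFU/mL) = 14060
x = 14060 / 641.08 = 21.9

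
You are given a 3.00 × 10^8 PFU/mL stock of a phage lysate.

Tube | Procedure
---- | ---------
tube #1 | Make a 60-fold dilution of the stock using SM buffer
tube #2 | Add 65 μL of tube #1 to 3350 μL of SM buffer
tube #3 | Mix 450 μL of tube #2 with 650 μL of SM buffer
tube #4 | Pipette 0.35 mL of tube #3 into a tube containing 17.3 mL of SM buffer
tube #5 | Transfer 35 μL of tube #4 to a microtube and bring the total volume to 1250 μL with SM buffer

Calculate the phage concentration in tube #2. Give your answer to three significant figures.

9.52 × 10^4 PFU/mL

Step 1: 60-fold → factor 60
Step 2: 65 μL + 3350 μL = 3415 μL total → factor 3415/65 = 52.538
Dilution factor through tube #2 = 60 × 52.538 = 3152.3
[tube #2] = 3.00 × 10^8 PFU/mL / 3152.3 = 9.52 × 10^4 PFU/mL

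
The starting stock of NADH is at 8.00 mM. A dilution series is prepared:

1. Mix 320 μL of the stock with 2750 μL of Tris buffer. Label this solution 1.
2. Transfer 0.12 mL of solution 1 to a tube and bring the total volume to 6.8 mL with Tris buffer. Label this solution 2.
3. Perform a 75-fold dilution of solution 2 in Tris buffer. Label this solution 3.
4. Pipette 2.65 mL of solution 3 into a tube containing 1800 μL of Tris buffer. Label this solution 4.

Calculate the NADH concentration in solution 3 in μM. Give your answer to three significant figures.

0.196 μM

Step 1: 320 μL + 2750 μL = 3070 μL total → factor 3070/320 = 9.5938
Step 2: 0.12 mL brought to 6.8 mL → factor 6.8/0.12 = 56.667
Step 3: 75-fold → factor 75
Dilution factor through solution 3 = 9.5938 × 56.667 × 75 = 40773
[solution 3] = 8.00 mM / 40773 = 0.0001962 mM = 0.196 μM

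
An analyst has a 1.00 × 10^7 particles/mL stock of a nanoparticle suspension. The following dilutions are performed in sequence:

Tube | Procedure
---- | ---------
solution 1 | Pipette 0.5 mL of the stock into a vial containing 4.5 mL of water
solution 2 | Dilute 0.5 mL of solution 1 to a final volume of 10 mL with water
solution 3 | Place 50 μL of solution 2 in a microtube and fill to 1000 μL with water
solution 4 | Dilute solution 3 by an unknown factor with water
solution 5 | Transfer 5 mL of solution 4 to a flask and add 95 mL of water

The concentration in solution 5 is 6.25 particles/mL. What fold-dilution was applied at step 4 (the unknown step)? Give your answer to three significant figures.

Step 1: 0.5 mL + 4.5 mL = 5 mL total → factor 5/0.5 = 10
Step 2: 0.5 mL brought to 10 mL → factor 10/0.5 = 20
Step 3: 50 μL brought to 1000 μL → factor 1000/50 = 20
Step 4: unknown factor x
Step 5: 5 mL + 95 mL = 100 mL total → factor 100/5 = 20
Product of known-step factors = 80000
Overall factor = 1.00 × 10^7 particles/mL / (6.25 particles/mL) = 1.6 × 10^6
x = 1.6 × 10^6 / 80000 = 20.0

20.0-fold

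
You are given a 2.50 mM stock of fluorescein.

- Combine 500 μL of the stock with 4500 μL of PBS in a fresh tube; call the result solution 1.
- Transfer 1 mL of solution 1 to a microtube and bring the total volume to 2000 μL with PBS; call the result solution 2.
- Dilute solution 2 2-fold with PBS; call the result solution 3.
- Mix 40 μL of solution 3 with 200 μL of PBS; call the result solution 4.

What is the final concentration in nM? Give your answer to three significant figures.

Step 1: 500 μL + 4500 μL = 5000 μL total → factor 5000/500 = 10
Step 2: 1 mL brought to 2000 μL → factor 2/1 = 2
Step 3: 2-fold → factor 2
Step 4: 40 μL + 200 μL = 240 μL total → factor 240/40 = 6
Overall dilution factor = 10 × 2 × 2 × 6 = 240
Final = 2.50 mM / 240 = 0.01042 mM = 1.04 × 10^4 nM

1.04 × 10^4 nM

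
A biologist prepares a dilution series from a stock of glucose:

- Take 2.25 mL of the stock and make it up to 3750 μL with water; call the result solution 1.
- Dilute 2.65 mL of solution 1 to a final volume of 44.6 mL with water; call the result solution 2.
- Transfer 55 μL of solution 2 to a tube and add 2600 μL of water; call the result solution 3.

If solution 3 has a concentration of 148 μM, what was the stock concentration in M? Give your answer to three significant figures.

0.200 M

Step 1: 2.25 mL brought to 3750 μL → factor 3.75/2.25 = 1.6667
Step 2: 2.65 mL brought to 44.6 mL → factor 44.6/2.65 = 16.83
Step 3: 55 μL + 2600 μL = 2655 μL total → factor 2655/55 = 48.273
Overall dilution factor = 1.6667 × 16.83 × 48.273 = 1354.1
Stock = 148 μM × 1354.1 = 2.004 × 10^5 μM = 0.200 M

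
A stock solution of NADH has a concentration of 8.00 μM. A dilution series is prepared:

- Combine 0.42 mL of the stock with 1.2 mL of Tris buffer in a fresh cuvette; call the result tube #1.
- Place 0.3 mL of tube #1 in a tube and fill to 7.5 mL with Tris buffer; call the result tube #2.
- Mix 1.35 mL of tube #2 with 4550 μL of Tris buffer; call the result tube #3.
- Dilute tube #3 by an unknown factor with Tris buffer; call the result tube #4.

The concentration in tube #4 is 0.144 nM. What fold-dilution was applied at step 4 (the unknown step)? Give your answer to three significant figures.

Step 1: 0.42 mL + 1.2 mL = 1.62 mL total → factor 1.62/0.42 = 3.8571
Step 2: 0.3 mL brought to 7.5 mL → factor 7.5/0.3 = 25
Step 3: 1.35 mL + 4550 μL = 5.9 mL total → factor 5.9/1.35 = 4.3704
Step 4: unknown factor x
Product of known-step factors = 421.43
Overall factor = 8.00 μM / (0.144 nM) = 55556
x = 55556 / 421.43 = 132

132-fold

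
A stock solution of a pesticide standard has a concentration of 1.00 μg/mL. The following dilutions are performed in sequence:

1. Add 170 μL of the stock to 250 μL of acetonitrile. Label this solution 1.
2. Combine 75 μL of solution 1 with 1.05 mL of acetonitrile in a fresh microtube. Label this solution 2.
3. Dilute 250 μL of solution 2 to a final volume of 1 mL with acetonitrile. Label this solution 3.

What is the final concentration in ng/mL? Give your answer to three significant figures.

6.75 ng/mL

Step 1: 170 μL + 250 μL = 420 μL total → factor 420/170 = 2.4706
Step 2: 75 μL + 1.05 mL = 1125 μL total → factor 1125/75 = 15
Step 3: 250 μL brought to 1 mL → factor 1000/250 = 4
Overall dilution factor = 2.4706 × 15 × 4 = 148.24
Final = 1.00 μg/mL / 148.24 = 0.006746 μg/mL = 6.75 ng/mL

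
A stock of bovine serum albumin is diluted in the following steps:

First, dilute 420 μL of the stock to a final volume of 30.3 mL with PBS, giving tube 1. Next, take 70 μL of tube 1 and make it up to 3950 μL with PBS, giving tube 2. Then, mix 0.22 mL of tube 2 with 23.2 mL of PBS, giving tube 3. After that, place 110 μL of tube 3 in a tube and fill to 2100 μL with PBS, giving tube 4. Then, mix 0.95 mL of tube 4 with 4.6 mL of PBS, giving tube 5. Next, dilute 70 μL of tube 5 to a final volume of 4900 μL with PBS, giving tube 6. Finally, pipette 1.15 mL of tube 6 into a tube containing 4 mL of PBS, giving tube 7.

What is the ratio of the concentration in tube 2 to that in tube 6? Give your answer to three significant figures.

8.31 × 10^5

Step 1: 420 μL brought to 30.3 mL → factor 30300/420 = 72.143
Step 2: 70 μL brought to 3950 μL → factor 3950/70 = 56.429
Step 3: 0.22 mL + 23.2 mL = 23.42 mL total → factor 23.42/0.22 = 106.45
Step 4: 110 μL brought to 2100 μL → factor 2100/110 = 19.091
Step 5: 0.95 mL + 4.6 mL = 5.55 mL total → factor 5.55/0.95 = 5.8421
Step 6: 70 μL brought to 4900 μL → factor 4900/70 = 70
Dilution factor to tube 2 = 4070.9; to tube 6 = 3.3834 × 10^9
[tube 2]/[tube 6] = (factor to tube 6)/(factor to tube 2) = 3.3834 × 10^9/4070.9 = 8.31 × 10^5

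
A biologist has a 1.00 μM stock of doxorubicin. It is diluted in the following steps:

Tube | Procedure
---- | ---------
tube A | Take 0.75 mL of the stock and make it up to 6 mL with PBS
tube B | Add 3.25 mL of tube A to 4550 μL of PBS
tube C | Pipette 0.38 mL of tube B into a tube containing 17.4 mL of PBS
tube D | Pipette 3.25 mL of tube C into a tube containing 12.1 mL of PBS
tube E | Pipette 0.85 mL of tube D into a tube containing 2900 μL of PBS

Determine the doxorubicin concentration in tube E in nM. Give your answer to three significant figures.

Step 1: 0.75 mL brought to 6 mL → factor 6/0.75 = 8
Step 2: 3.25 mL + 4550 μL = 7.8 mL total → factor 7.8/3.25 = 2.4
Step 3: 0.38 mL + 17.4 mL = 17.78 mL total → factor 17.78/0.38 = 46.789
Step 4: 3.25 mL + 12.1 mL = 15.35 mL total → factor 15.35/3.25 = 4.7231
Step 5: 0.85 mL + 2900 μL = 3.75 mL total → factor 3.75/0.85 = 4.4118
Overall dilution factor = 8 × 2.4 × 46.789 × 4.7231 × 4.4118 = 18719
Final = 1.00 μM / 18719 = 5.342 × 10^-5 μM = 0.0534 nM

0.0534 nM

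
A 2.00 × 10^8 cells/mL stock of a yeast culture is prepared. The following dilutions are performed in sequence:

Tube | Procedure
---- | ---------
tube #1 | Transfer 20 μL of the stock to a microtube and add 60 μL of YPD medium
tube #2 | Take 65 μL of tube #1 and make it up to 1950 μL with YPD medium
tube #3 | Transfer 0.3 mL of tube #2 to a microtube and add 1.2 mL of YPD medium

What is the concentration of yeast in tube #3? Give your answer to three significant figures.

3.33 × 10^5 cells/mL

Step 1: 20 μL + 60 μL = 80 μL total → factor 80/20 = 4
Step 2: 65 μL brought to 1950 μL → factor 1950/65 = 30
Step 3: 0.3 mL + 1.2 mL = 1.5 mL total → factor 1.5/0.3 = 5
Overall dilution factor = 4 × 30 × 5 = 600
Final = 2.00 × 10^8 cells/mL / 600 = 3.33 × 10^5 cells/mL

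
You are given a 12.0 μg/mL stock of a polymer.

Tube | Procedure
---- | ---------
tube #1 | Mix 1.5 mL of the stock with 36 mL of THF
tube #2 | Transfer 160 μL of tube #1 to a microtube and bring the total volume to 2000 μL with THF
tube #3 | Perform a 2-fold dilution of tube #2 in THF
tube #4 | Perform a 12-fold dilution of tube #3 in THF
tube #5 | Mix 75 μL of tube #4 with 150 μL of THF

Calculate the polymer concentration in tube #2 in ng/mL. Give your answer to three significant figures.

Step 1: 1.5 mL + 36 mL = 37.5 mL total → factor 37.5/1.5 = 25
Step 2: 160 μL brought to 2000 μL → factor 2000/160 = 12.5
Dilution factor through tube #2 = 25 × 12.5 = 312.5
[tube #2] = 12.0 μg/mL / 312.5 = 0.03840 μg/mL = 38.4 ng/mL

38.4 ng/mL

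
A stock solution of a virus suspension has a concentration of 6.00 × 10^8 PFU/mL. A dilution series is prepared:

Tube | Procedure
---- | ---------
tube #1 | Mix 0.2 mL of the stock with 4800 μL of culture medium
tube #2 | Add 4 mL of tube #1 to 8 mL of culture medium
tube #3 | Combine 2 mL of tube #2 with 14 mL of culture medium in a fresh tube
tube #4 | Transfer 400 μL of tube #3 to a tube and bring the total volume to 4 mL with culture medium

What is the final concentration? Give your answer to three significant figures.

Step 1: 0.2 mL + 4800 μL = 5 mL total → factor 5/0.2 = 25
Step 2: 4 mL + 8 mL = 12 mL total → factor 12/4 = 3
Step 3: 2 mL + 14 mL = 16 mL total → factor 16/2 = 8
Step 4: 400 μL brought to 4 mL → factor 4000/400 = 10
Overall dilution factor = 25 × 3 × 8 × 10 = 6000
Final = 6.00 × 10^8 PFU/mL / 6000 = 1.00 × 10^5 PFU/mL

1.00 × 10^5 PFU/mL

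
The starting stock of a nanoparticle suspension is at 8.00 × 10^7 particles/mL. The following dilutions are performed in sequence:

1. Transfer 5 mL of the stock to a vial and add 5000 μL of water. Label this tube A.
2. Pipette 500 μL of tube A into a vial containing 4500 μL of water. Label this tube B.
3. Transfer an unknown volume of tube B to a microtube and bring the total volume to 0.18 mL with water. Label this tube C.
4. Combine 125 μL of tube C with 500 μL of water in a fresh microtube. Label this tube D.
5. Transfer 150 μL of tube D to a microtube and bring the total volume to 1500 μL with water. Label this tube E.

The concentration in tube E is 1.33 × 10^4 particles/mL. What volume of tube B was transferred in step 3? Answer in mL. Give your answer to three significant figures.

Step 1: 5 mL + 5000 μL = 10 mL total → factor 10/5 = 2
Step 2: 500 μL + 4500 μL = 5000 μL total → factor 5000/500 = 10
Step 3: v brought to 0.18 mL → factor = 0.18 mL/v
Step 4: 125 μL + 500 μL = 625 μL total → factor 625/125 = 5
Step 5: 150 μL brought to 1500 μL → factor 1500/150 = 10
Product of known-step factors = 1000
Overall factor = 8.00 × 10^7 particles/mL / (1.33 × 10^4 particles/mL) = 6015
Step-3 factor = 6015 / 1000 = 6.015
v = 0.18 mL / 6.015 = 0.0299 mL

0.0299 mL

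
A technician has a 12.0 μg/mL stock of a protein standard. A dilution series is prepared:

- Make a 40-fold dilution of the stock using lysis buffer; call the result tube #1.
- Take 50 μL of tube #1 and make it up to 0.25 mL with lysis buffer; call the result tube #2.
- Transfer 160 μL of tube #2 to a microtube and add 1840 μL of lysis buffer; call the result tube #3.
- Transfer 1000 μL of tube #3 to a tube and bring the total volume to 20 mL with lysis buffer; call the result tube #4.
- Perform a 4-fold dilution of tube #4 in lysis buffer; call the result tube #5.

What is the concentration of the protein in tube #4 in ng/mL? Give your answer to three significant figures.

Step 1: 40-fold → factor 40
Step 2: 50 μL brought to 0.25 mL → factor 250/50 = 5
Step 3: 160 μL + 1840 μL = 2000 μL total → factor 2000/160 = 12.5
Step 4: 1000 μL brought to 20 mL → factor 20000/1000 = 20
Dilution factor through tube #4 = 40 × 5 × 12.5 × 20 = 50000
[tube #4] = 12.0 μg/mL / 50000 = 0.0002400 μg/mL = 0.240 ng/mL

0.240 ng/mL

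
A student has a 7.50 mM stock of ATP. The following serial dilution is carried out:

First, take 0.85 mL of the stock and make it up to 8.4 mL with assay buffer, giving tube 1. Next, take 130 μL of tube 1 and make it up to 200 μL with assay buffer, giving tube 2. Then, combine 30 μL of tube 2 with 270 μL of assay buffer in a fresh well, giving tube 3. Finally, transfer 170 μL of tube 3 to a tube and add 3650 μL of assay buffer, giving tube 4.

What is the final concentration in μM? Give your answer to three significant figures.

2.20 μM

Step 1: 0.85 mL brought to 8.4 mL → factor 8.4/0.85 = 9.8824
Step 2: 130 μL brought to 200 μL → factor 200/130 = 1.5385
Step 3: 30 μL + 270 μL = 300 μL total → factor 300/30 = 10
Step 4: 170 μL + 3650 μL = 3820 μL total → factor 3820/170 = 22.471
Overall dilution factor = 9.8824 × 1.5385 × 10 × 22.471 = 3416.3
Final = 7.50 mM / 3416.3 = 0.002195 mM = 2.20 μM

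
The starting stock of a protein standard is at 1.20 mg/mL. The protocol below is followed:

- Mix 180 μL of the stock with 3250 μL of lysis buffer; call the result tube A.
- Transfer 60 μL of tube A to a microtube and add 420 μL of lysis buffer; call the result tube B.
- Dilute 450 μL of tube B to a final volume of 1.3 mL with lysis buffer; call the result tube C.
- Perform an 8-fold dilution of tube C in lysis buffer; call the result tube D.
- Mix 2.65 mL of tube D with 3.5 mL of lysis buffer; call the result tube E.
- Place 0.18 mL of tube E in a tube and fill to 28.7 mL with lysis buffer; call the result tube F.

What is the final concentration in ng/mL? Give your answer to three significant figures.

Step 1: 180 μL + 3250 μL = 3430 μL total → factor 3430/180 = 19.056
Step 2: 60 μL + 420 μL = 480 μL total → factor 480/60 = 8
Step 3: 450 μL brought to 1.3 mL → factor 1300/450 = 2.8889
Step 4: 8-fold → factor 8
Step 5: 2.65 mL + 3.5 mL = 6.15 mL total → factor 6.15/2.65 = 2.3208
Step 6: 0.18 mL brought to 28.7 mL → factor 28.7/0.18 = 159.44
Overall dilution factor = 19.056 × 8 × 2.8889 × 8 × 2.3208 × 159.44 = 1.3037 × 10^6
Final = 1.20 mg/mL / 1.3037 × 10^6 = 9.205 × 10^-7 mg/mL = 0.920 ng/mL

0.920 ng/mL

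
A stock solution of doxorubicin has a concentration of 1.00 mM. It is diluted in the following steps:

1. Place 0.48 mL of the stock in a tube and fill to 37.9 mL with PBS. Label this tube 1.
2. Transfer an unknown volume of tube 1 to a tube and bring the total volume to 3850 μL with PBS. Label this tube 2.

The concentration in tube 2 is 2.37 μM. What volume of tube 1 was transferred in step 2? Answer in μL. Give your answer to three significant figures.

Step 1: 0.48 mL brought to 37.9 mL → factor 37.9/0.48 = 78.958
Step 2: v brought to 3850 μL → factor = 3850 μL/v
Product of known-step factors = 78.958
Overall factor = 1.00 mM / (2.37 μM) = 421.94
Step-2 factor = 421.94 / 78.958 = 5.3438
v = 3850 μL / 5.3438 = 720 μL

720 μL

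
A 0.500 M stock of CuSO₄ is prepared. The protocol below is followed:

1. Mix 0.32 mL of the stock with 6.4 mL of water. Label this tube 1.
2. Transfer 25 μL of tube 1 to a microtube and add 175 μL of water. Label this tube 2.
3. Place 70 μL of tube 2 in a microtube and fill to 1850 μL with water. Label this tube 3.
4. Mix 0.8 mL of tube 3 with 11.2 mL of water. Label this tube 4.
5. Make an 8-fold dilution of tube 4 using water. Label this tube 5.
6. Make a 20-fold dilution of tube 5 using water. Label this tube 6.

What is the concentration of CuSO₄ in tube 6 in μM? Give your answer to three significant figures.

0.0469 μM

Step 1: 0.32 mL + 6.4 mL = 6.72 mL total → factor 6.72/0.32 = 21
Step 2: 25 μL + 175 μL = 200 μL total → factor 200/25 = 8
Step 3: 70 μL brought to 1850 μL → factor 1850/70 = 26.429
Step 4: 0.8 mL + 11.2 mL = 12 mL total → factor 12/0.8 = 15
Step 5: 8-fold → factor 8
Step 6: 20-fold → factor 20
Overall dilution factor = 21 × 8 × 26.429 × 15 × 8 × 20 = 1.0656 × 10^7
Final = 0.500 M / 1.0656 × 10^7 = 4.692 × 10^-8 M = 0.0469 μM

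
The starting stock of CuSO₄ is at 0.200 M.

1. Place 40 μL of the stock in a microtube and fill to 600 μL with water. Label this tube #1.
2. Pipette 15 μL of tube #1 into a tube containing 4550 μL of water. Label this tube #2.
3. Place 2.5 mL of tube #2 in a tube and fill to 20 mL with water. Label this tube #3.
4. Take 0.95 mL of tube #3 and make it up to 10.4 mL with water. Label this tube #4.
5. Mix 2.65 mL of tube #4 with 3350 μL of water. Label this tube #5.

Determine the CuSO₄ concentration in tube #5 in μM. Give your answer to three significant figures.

Step 1: 40 μL brought to 600 μL → factor 600/40 = 15
Step 2: 15 μL + 4550 μL = 4565 μL total → factor 4565/15 = 304.33
Step 3: 2.5 mL brought to 20 mL → factor 20/2.5 = 8
Step 4: 0.95 mL brought to 10.4 mL → factor 10.4/0.95 = 10.947
Step 5: 2.65 mL + 3350 μL = 6 mL total → factor 6/2.65 = 2.2642
Overall dilution factor = 15 × 304.33 × 8 × 10.947 × 2.2642 = 9.052 × 10^5
Final = 0.200 M / 9.052 × 10^5 = 2.209 × 10^-7 M = 0.221 μM

0.221 μM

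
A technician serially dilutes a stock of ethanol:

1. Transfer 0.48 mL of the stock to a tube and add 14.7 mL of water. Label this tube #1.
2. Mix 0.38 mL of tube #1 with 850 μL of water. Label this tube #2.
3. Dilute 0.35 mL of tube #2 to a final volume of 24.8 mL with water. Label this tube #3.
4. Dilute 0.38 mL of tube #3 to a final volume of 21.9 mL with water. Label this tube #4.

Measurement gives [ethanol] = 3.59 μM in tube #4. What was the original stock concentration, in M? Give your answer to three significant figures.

1.50 M

Step 1: 0.48 mL + 14.7 mL = 15.18 mL total → factor 15.18/0.48 = 31.625
Step 2: 0.38 mL + 850 μL = 1.23 mL total → factor 1.23/0.38 = 3.2368
Step 3: 0.35 mL brought to 24.8 mL → factor 24.8/0.35 = 70.857
Step 4: 0.38 mL brought to 21.9 mL → factor 21.9/0.38 = 57.632
Overall dilution factor = 31.625 × 3.2368 × 70.857 × 57.632 = 4.1802 × 10^5
Stock = 3.59 μM × 4.1802 × 10^5 = 1.501 × 10^6 μM = 1.50 M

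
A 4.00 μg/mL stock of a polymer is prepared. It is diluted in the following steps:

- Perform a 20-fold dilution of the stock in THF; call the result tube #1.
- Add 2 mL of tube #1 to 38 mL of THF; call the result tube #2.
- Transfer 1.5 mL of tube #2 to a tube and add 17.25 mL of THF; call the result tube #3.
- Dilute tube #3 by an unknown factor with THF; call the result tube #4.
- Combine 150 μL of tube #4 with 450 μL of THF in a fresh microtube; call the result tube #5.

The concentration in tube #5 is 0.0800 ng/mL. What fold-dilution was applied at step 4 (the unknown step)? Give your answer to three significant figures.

Step 1: 20-fold → factor 20
Step 2: 2 mL + 38 mL = 40 mL total → factor 40/2 = 20
Step 3: 1.5 mL + 17.25 mL = 18.75 mL total → factor 18.75/1.5 = 12.5
Step 4: unknown factor x
Step 5: 150 μL + 450 μL = 600 μL total → factor 600/150 = 4
Product of known-step factors = 20000
Overall factor = 4.00 μg/mL / (0.0800 ng/mL) = 50000
x = 50000 / 20000 = 2.50

2.50-fold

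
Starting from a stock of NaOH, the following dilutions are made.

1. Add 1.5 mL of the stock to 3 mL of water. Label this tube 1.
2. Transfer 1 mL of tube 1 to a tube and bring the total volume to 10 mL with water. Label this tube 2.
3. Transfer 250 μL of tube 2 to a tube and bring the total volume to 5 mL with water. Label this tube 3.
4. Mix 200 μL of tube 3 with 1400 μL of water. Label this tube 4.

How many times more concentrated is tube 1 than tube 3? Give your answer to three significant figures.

Step 1: 1.5 mL + 3 mL = 4.5 mL total → factor 4.5/1.5 = 3
Step 2: 1 mL brought to 10 mL → factor 10/1 = 10
Step 3: 250 μL brought to 5 mL → factor 5000/250 = 20
Dilution factor to tube 1 = 3; to tube 3 = 600
[tube 1]/[tube 3] = (factor to tube 3)/(factor to tube 1) = 600/3 = 200

200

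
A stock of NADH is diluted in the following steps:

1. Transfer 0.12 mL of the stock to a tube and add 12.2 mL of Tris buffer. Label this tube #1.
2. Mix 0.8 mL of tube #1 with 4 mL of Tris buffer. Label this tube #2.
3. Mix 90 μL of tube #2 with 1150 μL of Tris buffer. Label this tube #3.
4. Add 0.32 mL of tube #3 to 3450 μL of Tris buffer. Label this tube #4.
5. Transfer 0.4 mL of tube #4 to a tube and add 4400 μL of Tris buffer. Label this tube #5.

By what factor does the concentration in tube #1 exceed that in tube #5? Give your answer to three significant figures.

Step 1: 0.12 mL + 12.2 mL = 12.32 mL total → factor 12.32/0.12 = 102.67
Step 2: 0.8 mL + 4 mL = 4.8 mL total → factor 4.8/0.8 = 6
Step 3: 90 μL + 1150 μL = 1240 μL total → factor 1240/90 = 13.778
Step 4: 0.32 mL + 3450 μL = 3.77 mL total → factor 3.77/0.32 = 11.781
Step 5: 0.4 mL + 4400 μL = 4.8 mL total → factor 4.8/0.4 = 12
Dilution factor to tube #1 = 102.67; to tube #5 = 1.1999 × 10^6
[tube #1]/[tube #5] = (factor to tube #5)/(factor to tube #1) = 1.1999 × 10^6/102.67 = 1.17 × 10^4

1.17 × 10^4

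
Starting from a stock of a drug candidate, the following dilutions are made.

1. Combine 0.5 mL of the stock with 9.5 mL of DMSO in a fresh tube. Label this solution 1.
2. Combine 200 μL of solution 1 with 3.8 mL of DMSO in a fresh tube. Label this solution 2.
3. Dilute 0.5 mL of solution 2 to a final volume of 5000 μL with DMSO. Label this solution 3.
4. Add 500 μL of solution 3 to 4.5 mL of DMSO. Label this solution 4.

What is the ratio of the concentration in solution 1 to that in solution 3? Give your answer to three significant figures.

200

Step 1: 0.5 mL + 9.5 mL = 10 mL total → factor 10/0.5 = 20
Step 2: 200 μL + 3.8 mL = 4000 μL total → factor 4000/200 = 20
Step 3: 0.5 mL brought to 5000 μL → factor 5/0.5 = 10
Dilution factor to solution 1 = 20; to solution 3 = 4000
[solution 1]/[solution 3] = (factor to solution 3)/(factor to solution 1) = 4000/20 = 200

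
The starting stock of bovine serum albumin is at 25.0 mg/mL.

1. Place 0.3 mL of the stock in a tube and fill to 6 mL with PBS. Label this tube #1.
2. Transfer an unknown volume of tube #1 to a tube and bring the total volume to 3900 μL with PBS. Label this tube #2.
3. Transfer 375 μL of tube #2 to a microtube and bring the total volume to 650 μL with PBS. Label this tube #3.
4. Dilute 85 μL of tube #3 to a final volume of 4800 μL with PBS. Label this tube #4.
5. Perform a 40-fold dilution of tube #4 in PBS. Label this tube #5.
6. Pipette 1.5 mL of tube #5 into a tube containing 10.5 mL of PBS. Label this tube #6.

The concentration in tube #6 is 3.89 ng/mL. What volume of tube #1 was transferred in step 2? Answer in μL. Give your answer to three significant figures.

Step 1: 0.3 mL brought to 6 mL → factor 6/0.3 = 20
Step 2: v brought to 3900 μL → factor = 3900 μL/v
Step 3: 375 μL brought to 650 μL → factor 650/375 = 1.7333
Step 4: 85 μL brought to 4800 μL → factor 4800/85 = 56.471
Step 5: 40-fold → factor 40
Step 6: 1.5 mL + 10.5 mL = 12 mL total → factor 12/1.5 = 8
Product of known-step factors = 6.2645 × 10^5
Overall factor = 25.0 mg/mL / (3.89 ng/mL) = 6.4267 × 10^6
Step-2 factor = 6.4267 × 10^6 / 6.2645 × 10^5 = 10.259
v = 3900 μL / 10.259 = 380 μL

380 μL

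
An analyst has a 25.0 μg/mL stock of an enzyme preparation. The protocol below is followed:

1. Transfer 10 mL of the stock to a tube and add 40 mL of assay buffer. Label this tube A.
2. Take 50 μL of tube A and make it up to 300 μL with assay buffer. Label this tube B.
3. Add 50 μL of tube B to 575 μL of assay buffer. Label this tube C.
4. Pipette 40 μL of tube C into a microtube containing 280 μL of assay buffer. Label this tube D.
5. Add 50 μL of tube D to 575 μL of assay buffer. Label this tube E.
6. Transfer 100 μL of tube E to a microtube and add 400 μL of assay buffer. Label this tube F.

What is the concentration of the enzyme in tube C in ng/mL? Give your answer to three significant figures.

Step 1: 10 mL + 40 mL = 50 mL total → factor 50/10 = 5
Step 2: 50 μL brought to 300 μL → factor 300/50 = 6
Step 3: 50 μL + 575 μL = 625 μL total → factor 625/50 = 12.5
Dilution factor through tube C = 5 × 6 × 12.5 = 375
[tube C] = 25.0 μg/mL / 375 = 0.06667 μg/mL = 66.7 ng/mL

66.7 ng/mL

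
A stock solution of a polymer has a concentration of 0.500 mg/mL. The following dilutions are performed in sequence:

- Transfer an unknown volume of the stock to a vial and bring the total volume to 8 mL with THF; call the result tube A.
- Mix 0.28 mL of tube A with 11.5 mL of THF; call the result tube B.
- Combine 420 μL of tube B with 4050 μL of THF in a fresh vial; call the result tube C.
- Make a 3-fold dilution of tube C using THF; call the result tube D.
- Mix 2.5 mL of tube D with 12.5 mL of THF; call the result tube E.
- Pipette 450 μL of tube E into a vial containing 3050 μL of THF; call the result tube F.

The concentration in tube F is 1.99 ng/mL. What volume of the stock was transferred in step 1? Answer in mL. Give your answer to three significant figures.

2.00 mL

Step 1: v brought to 8 mL → factor = 8 mL/v
Step 2: 0.28 mL + 11.5 mL = 11.78 mL total → factor 11.78/0.28 = 42.071
Step 3: 420 μL + 4050 μL = 4470 μL total → factor 4470/420 = 10.643
Step 4: 3-fold → factor 3
Step 5: 2.5 mL + 12.5 mL = 15 mL total → factor 15/2.5 = 6
Step 6: 450 μL + 3050 μL = 3500 μL total → factor 3500/450 = 7.7778
Product of known-step factors = 62686
Overall factor = 0.500 mg/mL / (1.99 ng/mL) = 2.5126 × 10^5
Step-1 factor = 2.5126 × 10^5 / 62686 = 4.0081
v = 8 mL / 4.0081 = 2.00 mL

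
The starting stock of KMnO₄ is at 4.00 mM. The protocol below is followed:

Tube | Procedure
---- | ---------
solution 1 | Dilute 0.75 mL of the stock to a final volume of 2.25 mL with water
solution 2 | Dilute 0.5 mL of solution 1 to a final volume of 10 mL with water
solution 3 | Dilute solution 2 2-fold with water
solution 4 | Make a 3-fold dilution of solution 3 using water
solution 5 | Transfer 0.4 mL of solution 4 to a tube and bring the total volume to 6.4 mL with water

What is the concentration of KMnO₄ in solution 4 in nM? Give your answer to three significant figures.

Step 1: 0.75 mL brought to 2.25 mL → factor 2.25/0.75 = 3
Step 2: 0.5 mL brought to 10 mL → factor 10/0.5 = 20
Step 3: 2-fold → factor 2
Step 4: 3-fold → factor 3
Dilution factor through solution 4 = 3 × 20 × 2 × 3 = 360
[solution 4] = 4.00 mM / 360 = 0.01111 mM = 1.11 × 10^4 nM

1.11 × 10^4 nM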